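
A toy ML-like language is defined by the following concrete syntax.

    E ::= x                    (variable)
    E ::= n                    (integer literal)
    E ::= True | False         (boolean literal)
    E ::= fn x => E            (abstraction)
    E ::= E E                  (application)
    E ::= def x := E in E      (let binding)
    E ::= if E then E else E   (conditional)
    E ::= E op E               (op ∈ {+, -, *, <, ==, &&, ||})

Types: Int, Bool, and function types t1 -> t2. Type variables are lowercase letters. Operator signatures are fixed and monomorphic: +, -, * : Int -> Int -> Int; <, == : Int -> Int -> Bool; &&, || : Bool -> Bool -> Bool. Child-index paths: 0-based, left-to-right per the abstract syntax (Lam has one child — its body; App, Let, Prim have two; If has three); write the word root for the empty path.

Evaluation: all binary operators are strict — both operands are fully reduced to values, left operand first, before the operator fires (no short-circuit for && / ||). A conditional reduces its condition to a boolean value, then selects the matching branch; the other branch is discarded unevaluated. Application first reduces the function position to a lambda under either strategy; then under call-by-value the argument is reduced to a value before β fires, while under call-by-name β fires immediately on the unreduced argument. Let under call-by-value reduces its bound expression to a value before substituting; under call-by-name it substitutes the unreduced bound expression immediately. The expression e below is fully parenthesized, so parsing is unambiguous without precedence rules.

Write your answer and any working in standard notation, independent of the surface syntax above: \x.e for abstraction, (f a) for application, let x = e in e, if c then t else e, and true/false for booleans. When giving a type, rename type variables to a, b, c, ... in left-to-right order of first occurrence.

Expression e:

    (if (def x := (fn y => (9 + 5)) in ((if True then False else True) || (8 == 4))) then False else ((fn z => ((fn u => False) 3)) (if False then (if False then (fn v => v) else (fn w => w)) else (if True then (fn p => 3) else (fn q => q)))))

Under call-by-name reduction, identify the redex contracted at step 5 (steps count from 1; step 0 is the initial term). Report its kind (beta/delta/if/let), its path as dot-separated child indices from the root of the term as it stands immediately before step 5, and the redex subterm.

Trace:
step 0: (if (let x = (\y.(9 + 5)) in ((if true then false else true) || (8 == 4))) then false else ((\z.((\u.false) 3)) (if false then (if false then (\v.v) else (\w.w)) else (if true then (\p.3) else (\q.q)))))
step 1: [let@0] (if ((if true then false else true) || (8 == 4)) then false else ((\z.((\u.false) 3)) (if false then (if false then (\v.v) else (\w.w)) else (if true then (\p.3) else (\q.q)))))
step 2: [if@0.0] (if (false || (8 == 4)) then false else ((\z.((\u.false) 3)) (if false then (if false then (\v.v) else (\w.w)) else (if true then (\p.3) else (\q.q)))))
step 3: [delta@0.1] (if (false || false) then false else ((\z.((\u.false) 3)) (if false then (if false then (\v.v) else (\w.w)) else (if true then (\p.3) else (\q.q)))))
step 4: [delta@0] (if false then false else ((\z.((\u.false) 3)) (if false then (if false then (\v.v) else (\w.w)) else (if true then (\p.3) else (\q.q)))))
step 5: [if@root] ((\z.((\u.false) 3)) (if false then (if false then (\v.v) else (\w.w)) else (if true then (\p.3) else (\q.q))))

Answer: if at root : (if false then false else ((\z.((\u.false) 3)) (if false then (if false then (\v.v) else (\w.w)) else (if true then (\p.3) else (\q.q)))))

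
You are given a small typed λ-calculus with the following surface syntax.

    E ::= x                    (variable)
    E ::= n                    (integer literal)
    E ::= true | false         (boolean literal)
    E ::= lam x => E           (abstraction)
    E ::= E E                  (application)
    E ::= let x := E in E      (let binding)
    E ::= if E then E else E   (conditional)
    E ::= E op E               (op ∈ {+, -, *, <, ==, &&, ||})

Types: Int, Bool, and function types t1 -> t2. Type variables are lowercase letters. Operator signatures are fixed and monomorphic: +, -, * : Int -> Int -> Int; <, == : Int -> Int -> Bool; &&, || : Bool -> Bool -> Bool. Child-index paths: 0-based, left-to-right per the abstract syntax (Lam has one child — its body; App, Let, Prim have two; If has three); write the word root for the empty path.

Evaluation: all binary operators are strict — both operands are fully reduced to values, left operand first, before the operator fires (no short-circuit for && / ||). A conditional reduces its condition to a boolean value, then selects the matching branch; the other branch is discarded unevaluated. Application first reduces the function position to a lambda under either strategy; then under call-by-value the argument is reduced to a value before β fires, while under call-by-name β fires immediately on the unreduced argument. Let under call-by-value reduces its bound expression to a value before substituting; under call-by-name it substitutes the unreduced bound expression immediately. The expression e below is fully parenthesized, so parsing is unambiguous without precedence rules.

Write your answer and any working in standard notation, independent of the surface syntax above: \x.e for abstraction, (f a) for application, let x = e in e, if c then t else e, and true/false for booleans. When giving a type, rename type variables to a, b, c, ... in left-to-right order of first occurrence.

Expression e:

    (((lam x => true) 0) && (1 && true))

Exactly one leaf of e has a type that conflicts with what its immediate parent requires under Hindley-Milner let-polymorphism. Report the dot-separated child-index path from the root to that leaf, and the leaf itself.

Derivation:
\x._ : a -> Bool
  unify a -> Bool ~ Int -> b
  unify a ~ Int
  unify Bool ~ b
_ _ : Bool
  unify Bool ~ Bool
  unify Int ~ Bool
  FAIL: mismatch Int ~ Bool

Answer: 1.0 : 1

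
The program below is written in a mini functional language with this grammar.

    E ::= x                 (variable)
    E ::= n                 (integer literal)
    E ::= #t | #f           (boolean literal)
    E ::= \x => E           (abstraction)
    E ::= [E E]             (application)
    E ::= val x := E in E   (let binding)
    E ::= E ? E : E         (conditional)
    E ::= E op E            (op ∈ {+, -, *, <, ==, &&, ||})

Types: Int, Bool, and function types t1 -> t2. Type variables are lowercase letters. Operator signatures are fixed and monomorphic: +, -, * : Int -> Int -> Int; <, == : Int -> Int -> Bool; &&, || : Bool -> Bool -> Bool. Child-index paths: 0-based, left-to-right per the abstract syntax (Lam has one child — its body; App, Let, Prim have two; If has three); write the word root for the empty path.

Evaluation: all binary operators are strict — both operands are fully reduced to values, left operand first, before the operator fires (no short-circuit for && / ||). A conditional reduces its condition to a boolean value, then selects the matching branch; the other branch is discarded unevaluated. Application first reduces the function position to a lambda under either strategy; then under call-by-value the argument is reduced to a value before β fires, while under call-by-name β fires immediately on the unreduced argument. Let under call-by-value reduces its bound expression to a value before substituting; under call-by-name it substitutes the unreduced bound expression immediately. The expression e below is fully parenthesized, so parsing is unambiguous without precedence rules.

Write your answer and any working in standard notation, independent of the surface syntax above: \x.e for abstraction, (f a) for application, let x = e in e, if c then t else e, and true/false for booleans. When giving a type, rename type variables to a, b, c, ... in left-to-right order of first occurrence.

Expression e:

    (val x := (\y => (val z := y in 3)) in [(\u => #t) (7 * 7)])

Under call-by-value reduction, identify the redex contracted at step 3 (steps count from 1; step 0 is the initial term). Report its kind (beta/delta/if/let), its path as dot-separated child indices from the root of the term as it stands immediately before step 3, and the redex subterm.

Trace:
step 0: (let x = (\y.(let z = y in 3)) in ((\u.true) (7 * 7)))
step 1: [let@root] ((\u.true) (7 * 7))
step 2: [delta@1] ((\u.true) 49)
step 3: [beta@root] true

Answer: beta at root : ((\u.true) 49)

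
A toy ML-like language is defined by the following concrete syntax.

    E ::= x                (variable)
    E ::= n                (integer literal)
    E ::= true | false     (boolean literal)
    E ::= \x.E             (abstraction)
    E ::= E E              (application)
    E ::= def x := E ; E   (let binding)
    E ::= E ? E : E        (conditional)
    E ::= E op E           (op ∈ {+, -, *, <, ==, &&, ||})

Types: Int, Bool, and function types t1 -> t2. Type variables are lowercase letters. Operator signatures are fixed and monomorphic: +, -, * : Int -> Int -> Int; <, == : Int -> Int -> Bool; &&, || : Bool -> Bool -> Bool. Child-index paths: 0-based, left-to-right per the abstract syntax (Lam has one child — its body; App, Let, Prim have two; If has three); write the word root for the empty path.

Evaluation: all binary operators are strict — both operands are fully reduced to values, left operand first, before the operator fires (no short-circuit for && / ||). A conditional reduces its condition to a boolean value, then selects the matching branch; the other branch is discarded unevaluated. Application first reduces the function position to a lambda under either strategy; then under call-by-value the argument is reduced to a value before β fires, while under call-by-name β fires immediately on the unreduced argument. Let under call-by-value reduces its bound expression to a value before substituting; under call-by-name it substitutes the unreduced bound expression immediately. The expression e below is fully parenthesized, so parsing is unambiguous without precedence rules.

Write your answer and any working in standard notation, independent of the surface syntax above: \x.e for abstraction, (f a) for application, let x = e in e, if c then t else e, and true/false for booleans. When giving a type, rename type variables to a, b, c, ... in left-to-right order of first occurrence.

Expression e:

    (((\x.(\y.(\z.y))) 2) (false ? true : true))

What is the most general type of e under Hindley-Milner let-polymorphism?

Trace:
y : b
\z._ : c -> b
\y._ : b -> c -> b
\x._ : a -> b -> c -> b
  unify a -> b -> c -> b ~ Int -> d
  unify a ~ Int
  unify b -> c -> b ~ d
_ _ : b -> c -> b
  unify Bool ~ Bool
  unify Bool ~ Bool
  unify b -> c -> b ~ Bool -> e
  unify b ~ Bool
  unify c -> Bool ~ e
_ _ : c -> Bool

Answer: a -> Bool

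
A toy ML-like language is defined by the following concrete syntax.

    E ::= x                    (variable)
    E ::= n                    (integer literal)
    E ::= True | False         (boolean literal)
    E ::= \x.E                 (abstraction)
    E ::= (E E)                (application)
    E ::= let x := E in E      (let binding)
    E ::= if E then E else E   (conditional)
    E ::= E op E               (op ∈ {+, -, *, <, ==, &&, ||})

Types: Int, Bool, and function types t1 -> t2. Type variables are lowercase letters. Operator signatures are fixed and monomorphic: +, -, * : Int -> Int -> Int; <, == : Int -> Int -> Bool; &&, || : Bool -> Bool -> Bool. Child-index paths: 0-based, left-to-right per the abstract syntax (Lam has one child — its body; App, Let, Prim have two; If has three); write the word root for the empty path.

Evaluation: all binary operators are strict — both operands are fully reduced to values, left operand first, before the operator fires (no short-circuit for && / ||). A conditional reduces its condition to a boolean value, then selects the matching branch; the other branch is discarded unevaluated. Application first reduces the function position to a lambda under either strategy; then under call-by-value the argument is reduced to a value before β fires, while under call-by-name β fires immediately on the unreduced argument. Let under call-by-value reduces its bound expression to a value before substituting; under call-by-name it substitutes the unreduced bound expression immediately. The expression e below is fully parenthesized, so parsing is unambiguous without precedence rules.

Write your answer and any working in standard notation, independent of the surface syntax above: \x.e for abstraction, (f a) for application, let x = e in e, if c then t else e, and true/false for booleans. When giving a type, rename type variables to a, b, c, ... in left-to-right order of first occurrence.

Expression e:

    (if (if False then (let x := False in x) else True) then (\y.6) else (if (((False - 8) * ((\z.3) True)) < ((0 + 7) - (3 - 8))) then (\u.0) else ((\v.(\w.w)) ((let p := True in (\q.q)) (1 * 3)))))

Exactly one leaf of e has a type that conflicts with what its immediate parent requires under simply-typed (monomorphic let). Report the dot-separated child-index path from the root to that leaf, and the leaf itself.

Answer: 2.0.0.0.0 : false

Working:
  unify Bool ~ Bool
let x : Bool
x : Bool
  unify Bool ~ Bool
  unify Bool ~ Bool
\y._ : a -> Int
  unify Bool ~ Int
  FAIL: mismatch Bool ~ Int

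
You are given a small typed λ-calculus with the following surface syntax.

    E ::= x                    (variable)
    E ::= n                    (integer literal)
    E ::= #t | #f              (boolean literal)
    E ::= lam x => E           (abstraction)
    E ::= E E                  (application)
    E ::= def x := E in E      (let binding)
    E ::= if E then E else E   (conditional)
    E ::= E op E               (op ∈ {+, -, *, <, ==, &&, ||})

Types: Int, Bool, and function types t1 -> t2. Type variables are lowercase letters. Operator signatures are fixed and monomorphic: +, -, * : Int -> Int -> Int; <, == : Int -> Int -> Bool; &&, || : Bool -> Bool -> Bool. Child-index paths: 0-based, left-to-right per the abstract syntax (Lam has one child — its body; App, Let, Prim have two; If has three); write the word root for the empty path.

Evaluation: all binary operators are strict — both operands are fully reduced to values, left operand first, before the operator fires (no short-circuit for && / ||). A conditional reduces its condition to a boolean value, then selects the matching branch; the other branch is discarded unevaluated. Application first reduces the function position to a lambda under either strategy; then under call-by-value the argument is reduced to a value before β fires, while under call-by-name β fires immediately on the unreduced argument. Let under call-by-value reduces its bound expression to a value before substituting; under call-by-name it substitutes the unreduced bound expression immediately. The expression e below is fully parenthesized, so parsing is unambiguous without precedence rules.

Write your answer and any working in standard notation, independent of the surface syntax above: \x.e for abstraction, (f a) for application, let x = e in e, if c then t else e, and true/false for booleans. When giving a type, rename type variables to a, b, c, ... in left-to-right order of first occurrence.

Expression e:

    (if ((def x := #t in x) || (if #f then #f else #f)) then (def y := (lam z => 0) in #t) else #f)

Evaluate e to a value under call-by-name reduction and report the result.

Answer: true

Trace:
step 0: (if ((let x = true in x) || (if false then false else false)) then (let y = (\z.0) in true) else false)
step 1: [let@0.0] (if (true || (if false then false else false)) then (let y = (\z.0) in true) else false)
step 2: [if@0.1] (if (true || false) then (let y = (\z.0) in true) else false)
step 3: [delta@0] (if true then (let y = (\z.0) in true) else false)
step 4: [if@root] (let y = (\z.0) in true)
step 5: [let@root] true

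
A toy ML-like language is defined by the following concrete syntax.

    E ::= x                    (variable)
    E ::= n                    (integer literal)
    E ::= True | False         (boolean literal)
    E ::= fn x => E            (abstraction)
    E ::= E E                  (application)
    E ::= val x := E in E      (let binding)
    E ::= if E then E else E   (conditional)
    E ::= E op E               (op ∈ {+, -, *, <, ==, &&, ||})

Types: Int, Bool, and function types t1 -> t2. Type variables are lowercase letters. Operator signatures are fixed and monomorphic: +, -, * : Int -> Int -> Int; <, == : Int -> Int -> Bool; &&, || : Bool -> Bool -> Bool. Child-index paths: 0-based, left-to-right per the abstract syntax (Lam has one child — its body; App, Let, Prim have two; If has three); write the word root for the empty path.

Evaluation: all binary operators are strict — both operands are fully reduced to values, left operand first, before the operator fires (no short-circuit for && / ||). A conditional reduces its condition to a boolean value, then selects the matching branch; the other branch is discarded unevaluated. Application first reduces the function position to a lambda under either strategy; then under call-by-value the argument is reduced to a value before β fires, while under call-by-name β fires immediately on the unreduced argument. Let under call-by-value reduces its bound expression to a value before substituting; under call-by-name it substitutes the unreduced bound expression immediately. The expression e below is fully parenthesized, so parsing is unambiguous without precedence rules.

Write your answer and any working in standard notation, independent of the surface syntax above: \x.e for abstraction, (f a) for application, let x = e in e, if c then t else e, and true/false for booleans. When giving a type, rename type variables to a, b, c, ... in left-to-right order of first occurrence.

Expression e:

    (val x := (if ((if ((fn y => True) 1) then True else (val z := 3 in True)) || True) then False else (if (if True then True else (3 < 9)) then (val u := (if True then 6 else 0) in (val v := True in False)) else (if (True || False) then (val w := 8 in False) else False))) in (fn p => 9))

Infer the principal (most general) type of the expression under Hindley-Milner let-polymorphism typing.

Answer: a -> Int

Trace:
\y._ : a -> Bool
  unify a -> Bool ~ Int -> b
  unify a ~ Int
  unify Bool ~ b
_ _ : Bool
  unify Bool ~ Bool
let z : Int
  unify Bool ~ Bool
  unify Bool ~ Bool
  unify Bool ~ Bool
  unify Bool ~ Bool
  unify Bool ~ Bool
  unify Int ~ Int
  unify Int ~ Int
  unify Bool ~ Bool
  unify Bool ~ Bool
  unify Bool ~ Bool
  unify Int ~ Int
let u : Int
let v : Bool
  unify Bool ~ Bool
  unify Bool ~ Bool
  unify Bool ~ Bool
let w : Int
  unify Bool ~ Bool
  unify Bool ~ Bool
  unify Bool ~ Bool
let x : Bool
\p._ : c -> Int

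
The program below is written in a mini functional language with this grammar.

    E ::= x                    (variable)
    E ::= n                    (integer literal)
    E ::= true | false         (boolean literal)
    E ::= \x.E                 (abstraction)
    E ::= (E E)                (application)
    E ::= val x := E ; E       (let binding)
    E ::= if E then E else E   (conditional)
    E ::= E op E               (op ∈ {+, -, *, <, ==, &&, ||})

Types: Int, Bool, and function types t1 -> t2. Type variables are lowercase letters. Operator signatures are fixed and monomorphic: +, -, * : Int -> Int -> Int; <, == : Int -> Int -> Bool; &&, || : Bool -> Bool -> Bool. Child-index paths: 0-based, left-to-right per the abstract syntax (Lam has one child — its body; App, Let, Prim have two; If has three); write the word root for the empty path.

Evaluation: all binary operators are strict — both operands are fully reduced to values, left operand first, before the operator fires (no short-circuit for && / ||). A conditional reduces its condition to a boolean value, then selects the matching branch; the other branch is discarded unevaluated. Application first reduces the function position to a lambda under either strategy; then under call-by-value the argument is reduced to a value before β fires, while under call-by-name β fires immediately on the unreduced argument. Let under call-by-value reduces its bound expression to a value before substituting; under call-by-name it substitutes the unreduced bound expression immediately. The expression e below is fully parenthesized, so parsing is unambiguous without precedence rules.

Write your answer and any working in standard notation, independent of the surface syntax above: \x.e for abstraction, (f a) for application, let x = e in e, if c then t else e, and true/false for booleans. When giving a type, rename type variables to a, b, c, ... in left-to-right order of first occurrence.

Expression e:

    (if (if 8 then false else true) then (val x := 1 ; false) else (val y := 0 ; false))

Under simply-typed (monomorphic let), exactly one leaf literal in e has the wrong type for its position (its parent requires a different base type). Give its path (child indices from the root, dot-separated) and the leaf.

Trace:
  unify Int ~ Bool
  FAIL: mismatch Int ~ Bool

Answer: 0.0 : 8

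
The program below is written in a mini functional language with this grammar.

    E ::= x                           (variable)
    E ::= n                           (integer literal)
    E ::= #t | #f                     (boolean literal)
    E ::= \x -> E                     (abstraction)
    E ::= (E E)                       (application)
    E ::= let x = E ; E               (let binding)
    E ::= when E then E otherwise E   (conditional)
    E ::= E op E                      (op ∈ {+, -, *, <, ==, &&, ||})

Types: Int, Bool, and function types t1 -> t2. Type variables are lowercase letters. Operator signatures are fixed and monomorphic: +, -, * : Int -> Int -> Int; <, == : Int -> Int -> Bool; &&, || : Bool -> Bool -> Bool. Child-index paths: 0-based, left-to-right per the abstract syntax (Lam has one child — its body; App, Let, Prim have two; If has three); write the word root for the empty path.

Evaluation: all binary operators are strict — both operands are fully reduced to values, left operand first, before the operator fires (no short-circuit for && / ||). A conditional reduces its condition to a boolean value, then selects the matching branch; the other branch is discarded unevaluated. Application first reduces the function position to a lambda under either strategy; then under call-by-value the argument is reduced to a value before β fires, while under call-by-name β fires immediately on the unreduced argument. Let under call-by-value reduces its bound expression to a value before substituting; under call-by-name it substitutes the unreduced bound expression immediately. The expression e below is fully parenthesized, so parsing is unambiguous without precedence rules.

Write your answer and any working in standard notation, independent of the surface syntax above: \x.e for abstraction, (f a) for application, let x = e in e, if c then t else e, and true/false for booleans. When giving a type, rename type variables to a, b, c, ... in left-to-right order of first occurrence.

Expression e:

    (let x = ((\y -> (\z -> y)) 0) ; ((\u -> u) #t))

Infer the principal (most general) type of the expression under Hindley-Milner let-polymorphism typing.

Trace:
y : a
\z._ : b -> a
\y._ : a -> b -> a
  unify a -> b -> a ~ Int -> c
  unify a ~ Int
  unify b -> Int ~ c
_ _ : b -> Int
let x : forall. b -> Int
u : d
\u._ : d -> d
  unify d -> d ~ Bool -> e
  unify d ~ Bool
  unify Bool ~ e
_ _ : Bool

Answer: Bool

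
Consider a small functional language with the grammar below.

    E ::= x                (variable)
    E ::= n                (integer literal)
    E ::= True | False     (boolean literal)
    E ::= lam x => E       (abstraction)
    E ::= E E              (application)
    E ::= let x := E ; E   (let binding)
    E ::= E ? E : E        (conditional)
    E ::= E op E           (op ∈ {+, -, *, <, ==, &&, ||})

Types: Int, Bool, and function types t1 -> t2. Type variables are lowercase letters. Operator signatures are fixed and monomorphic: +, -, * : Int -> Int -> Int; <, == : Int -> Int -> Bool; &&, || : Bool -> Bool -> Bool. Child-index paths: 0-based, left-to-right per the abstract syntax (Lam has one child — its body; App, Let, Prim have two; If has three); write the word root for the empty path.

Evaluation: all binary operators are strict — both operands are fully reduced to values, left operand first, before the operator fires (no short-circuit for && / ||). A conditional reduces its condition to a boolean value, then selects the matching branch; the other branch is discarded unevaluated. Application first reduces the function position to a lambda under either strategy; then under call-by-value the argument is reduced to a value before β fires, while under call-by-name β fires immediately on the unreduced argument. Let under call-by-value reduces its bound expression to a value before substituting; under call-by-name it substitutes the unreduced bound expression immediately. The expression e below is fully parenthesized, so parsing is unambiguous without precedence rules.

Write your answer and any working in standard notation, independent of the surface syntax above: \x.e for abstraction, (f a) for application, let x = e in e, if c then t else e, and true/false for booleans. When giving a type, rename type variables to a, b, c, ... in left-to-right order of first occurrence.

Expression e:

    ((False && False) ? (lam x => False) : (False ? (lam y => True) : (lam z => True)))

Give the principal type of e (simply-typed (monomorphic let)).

Trace:
  unify Bool ~ Bool
  unify Bool ~ Bool
  unify Bool ~ Bool
\x._ : a -> Bool
  unify Bool ~ Bool
\y._ : b -> Bool
\z._ : c -> Bool
  unify b -> Bool ~ c -> Bool
  unify b ~ c
  unify Bool ~ Bool
  unify a -> Bool ~ c -> Bool
  unify a ~ c
  unify Bool ~ Bool

Answer: a -> Bool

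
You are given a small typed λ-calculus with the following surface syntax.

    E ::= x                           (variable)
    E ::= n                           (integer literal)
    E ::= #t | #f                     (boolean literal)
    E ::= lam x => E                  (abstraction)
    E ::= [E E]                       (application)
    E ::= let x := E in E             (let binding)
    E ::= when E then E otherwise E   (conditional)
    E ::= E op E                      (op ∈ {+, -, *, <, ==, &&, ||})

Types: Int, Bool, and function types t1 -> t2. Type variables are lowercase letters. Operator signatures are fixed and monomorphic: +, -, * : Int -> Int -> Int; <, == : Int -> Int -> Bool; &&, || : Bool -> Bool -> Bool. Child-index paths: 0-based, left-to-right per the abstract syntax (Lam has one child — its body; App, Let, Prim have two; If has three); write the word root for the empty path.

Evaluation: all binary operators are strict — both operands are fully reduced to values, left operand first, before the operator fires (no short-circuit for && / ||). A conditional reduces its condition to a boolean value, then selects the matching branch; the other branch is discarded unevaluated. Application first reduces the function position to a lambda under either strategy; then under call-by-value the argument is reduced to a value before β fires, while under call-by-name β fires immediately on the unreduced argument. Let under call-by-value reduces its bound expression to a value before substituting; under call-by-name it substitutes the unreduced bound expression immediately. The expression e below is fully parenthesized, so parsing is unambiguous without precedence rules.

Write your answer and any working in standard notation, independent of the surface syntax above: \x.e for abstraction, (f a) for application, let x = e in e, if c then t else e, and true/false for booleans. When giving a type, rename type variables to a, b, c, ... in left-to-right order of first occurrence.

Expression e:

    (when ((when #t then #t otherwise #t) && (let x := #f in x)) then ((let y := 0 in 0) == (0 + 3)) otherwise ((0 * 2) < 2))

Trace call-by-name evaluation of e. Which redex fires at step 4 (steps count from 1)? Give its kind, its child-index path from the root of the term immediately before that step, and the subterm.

Answer: if at root : (if false then ((let y = 0 in 0) == (0 + 3)) else ((0 * 2) < 2))

Working:
step 0: (if ((if true then true else true) && (let x = false in x)) then ((let y = 0 in 0) == (0 + 3)) else ((0 * 2) < 2))
step 1: [if@0.0] (if (true && (let x = false in x)) then ((let y = 0 in 0) == (0 + 3)) else ((0 * 2) < 2))
step 2: [let@0.1] (if (true && false) then ((let y = 0 in 0) == (0 + 3)) else ((0 * 2) < 2))
step 3: [delta@0] (if false then ((let y = 0 in 0) == (0 + 3)) else ((0 * 2) < 2))
step 4: [if@root] ((0 * 2) < 2)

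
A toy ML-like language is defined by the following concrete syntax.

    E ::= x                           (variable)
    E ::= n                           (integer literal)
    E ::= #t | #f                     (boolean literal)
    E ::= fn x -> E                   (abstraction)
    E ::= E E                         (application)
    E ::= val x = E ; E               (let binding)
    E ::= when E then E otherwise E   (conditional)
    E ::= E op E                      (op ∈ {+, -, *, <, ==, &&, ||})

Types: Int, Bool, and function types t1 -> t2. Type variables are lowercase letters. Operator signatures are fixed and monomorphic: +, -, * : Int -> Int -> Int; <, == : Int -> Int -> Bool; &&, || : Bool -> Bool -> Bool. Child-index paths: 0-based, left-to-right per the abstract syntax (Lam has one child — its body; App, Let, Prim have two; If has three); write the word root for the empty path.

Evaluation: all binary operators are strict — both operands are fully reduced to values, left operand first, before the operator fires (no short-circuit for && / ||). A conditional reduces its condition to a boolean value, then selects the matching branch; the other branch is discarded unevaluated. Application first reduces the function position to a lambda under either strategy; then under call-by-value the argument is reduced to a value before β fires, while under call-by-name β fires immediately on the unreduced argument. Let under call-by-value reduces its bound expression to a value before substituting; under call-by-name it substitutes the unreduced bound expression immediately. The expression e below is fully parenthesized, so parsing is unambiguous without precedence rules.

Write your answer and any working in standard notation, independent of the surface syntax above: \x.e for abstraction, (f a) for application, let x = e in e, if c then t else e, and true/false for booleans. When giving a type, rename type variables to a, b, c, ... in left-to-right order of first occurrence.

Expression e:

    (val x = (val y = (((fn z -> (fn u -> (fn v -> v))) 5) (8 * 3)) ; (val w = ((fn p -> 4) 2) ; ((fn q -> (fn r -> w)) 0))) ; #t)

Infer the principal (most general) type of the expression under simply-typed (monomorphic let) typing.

Answer: Bool

Derivation:
v : c
\v._ : c -> c
\u._ : b -> c -> c
\z._ : a -> b -> c -> c
  unify a -> b -> c -> c ~ Int -> d
  unify a ~ Int
  unify b -> c -> c ~ d
_ _ : b -> c -> c
  unify Int ~ Int
  unify Int ~ Int
  unify b -> c -> c ~ Int -> e
  unify b ~ Int
  unify c -> c ~ e
_ _ : c -> c
let y : c -> c
\p._ : f -> Int
  unify f -> Int ~ Int -> g
  unify f ~ Int
  unify Int ~ g
_ _ : Int
let w : Int
w : Int
\r._ : i -> Int
\q._ : h -> i -> Int
  unify h -> i -> Int ~ Int -> j
  unify h ~ Int
  unify i -> Int ~ j
_ _ : i -> Int
let x : i -> Int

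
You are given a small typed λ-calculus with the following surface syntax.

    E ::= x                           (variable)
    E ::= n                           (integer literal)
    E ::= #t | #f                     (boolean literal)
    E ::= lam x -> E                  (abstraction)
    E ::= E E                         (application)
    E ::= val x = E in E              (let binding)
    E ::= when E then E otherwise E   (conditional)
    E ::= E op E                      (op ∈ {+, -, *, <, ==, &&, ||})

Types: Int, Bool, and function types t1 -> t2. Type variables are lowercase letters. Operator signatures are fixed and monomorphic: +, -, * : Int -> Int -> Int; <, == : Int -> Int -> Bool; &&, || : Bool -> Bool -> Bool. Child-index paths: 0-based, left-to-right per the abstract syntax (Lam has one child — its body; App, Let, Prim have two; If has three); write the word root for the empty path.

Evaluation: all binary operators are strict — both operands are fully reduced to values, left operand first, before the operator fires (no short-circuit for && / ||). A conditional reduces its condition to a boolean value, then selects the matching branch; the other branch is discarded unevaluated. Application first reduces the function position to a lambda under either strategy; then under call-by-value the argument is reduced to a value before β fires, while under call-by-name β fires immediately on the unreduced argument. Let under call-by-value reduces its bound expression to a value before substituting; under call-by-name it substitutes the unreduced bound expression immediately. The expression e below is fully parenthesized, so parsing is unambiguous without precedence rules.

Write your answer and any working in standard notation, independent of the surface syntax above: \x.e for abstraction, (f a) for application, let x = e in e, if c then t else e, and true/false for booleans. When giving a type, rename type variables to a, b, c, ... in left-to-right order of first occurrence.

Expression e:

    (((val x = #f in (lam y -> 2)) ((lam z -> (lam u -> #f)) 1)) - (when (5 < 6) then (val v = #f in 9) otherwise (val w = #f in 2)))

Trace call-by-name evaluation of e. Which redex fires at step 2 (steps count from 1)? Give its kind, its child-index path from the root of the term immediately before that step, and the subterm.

Derivation:
step 0: (((let x = false in (\y.2)) ((\z.(\u.false)) 1)) - (if (5 < 6) then (let v = false in 9) else (let w = false in 2)))
step 1: [let@0.0] (((\y.2) ((\z.(\u.false)) 1)) - (if (5 < 6) then (let v = false in 9) else (let w = false in 2)))
step 2: [beta@0] (2 - (if (5 < 6) then (let v = false in 9) else (let w = false in 2)))

Answer: beta at 0 : ((\y.2) ((\z.(\u.false)) 1))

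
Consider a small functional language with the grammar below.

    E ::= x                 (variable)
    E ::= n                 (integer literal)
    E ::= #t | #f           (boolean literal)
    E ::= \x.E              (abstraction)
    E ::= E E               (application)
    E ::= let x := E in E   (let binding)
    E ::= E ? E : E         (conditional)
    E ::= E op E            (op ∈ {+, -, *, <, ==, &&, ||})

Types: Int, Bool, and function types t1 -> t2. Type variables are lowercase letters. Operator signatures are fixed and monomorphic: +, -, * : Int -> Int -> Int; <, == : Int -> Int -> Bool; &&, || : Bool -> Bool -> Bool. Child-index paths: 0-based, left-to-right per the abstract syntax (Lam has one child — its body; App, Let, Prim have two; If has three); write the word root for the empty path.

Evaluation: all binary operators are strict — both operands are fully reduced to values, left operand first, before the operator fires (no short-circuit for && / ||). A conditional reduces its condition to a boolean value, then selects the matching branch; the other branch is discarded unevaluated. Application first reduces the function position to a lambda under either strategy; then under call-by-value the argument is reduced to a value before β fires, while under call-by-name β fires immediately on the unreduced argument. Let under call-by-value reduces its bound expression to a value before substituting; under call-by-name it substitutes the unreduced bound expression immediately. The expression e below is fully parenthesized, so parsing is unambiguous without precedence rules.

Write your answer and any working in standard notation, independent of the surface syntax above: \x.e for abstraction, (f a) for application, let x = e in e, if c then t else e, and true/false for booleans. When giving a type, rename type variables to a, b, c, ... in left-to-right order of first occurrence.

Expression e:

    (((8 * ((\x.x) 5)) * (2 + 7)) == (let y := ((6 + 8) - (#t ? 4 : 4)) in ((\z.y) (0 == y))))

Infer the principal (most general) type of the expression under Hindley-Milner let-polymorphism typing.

Trace:
  unify Int ~ Int
x : a
\x._ : a -> a
  unify a -> a ~ Int -> b
  unify a ~ Int
  unify Int ~ b
_ _ : Int
  unify Int ~ Int
  unify Int ~ Int
  unify Int ~ Int
  unify Int ~ Int
  unify Int ~ Int
  unify Int ~ Int
  unify Int ~ Int
  unify Int ~ Int
  unify Int ~ Int
  unify Bool ~ Bool
  unify Int ~ Int
  unify Int ~ Int
let y : Int
y : Int
\z._ : c -> Int
  unify Int ~ Int
y : Int
  unify Int ~ Int
  unify c -> Int ~ Bool -> d
  unify c ~ Bool
  unify Int ~ d
_ _ : Int
  unify Int ~ Int

Answer: Bool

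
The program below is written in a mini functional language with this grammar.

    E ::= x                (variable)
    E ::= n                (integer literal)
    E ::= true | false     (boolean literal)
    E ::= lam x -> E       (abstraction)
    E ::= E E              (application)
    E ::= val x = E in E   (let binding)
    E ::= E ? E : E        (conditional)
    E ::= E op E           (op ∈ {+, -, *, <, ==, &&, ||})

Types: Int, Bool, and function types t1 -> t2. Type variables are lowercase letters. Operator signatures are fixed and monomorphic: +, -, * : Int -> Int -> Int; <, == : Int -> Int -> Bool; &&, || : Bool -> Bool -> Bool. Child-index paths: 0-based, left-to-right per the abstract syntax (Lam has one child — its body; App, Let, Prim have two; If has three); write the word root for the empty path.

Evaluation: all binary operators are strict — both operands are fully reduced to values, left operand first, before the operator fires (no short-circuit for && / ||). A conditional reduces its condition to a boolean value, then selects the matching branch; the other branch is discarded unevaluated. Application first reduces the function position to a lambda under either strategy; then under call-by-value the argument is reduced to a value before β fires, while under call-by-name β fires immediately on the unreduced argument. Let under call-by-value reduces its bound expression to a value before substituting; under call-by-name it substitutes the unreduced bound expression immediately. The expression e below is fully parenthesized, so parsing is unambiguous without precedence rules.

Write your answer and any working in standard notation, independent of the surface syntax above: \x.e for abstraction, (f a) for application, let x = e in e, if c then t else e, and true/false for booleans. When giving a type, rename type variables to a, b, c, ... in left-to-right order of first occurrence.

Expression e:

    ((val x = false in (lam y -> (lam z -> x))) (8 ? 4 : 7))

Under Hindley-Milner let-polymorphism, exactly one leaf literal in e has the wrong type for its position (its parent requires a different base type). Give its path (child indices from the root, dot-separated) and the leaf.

Answer: 1.0 : 8

Working:
let x : Bool
x : Bool
\z._ : b -> Bool
\y._ : a -> b -> Bool
  unify Int ~ Bool
  FAIL: mismatch Int ~ Bool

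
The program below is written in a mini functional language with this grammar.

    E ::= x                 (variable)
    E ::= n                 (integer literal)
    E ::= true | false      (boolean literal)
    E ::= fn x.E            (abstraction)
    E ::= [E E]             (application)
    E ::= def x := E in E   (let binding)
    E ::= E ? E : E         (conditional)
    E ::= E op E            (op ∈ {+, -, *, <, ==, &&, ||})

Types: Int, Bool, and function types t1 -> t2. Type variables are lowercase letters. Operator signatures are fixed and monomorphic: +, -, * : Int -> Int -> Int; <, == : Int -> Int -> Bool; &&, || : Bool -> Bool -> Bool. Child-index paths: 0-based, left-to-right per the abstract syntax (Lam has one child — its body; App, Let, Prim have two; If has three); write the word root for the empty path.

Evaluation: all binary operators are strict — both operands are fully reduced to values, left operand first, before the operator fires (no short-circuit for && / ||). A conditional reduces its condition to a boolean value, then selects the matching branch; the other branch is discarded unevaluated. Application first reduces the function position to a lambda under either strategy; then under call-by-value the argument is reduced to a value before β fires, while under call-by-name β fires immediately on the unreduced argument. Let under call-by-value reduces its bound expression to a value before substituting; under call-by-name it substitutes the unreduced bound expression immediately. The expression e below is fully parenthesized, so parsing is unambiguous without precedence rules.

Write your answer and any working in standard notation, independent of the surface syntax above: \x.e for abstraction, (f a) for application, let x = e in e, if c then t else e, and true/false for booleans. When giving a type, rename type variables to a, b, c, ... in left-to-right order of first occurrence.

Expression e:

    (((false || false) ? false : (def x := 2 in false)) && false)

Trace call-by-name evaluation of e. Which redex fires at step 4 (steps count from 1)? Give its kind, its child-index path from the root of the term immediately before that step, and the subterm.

Trace:
step 0: ((if (false || false) then false else (let x = 2 in false)) && false)
step 1: [delta@0.0] ((if false then false else (let x = 2 in false)) && false)
step 2: [if@0] ((let x = 2 in false) && false)
step 3: [let@0] (false && false)
step 4: [delta@root] false

Answer: delta at root : (false && false)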